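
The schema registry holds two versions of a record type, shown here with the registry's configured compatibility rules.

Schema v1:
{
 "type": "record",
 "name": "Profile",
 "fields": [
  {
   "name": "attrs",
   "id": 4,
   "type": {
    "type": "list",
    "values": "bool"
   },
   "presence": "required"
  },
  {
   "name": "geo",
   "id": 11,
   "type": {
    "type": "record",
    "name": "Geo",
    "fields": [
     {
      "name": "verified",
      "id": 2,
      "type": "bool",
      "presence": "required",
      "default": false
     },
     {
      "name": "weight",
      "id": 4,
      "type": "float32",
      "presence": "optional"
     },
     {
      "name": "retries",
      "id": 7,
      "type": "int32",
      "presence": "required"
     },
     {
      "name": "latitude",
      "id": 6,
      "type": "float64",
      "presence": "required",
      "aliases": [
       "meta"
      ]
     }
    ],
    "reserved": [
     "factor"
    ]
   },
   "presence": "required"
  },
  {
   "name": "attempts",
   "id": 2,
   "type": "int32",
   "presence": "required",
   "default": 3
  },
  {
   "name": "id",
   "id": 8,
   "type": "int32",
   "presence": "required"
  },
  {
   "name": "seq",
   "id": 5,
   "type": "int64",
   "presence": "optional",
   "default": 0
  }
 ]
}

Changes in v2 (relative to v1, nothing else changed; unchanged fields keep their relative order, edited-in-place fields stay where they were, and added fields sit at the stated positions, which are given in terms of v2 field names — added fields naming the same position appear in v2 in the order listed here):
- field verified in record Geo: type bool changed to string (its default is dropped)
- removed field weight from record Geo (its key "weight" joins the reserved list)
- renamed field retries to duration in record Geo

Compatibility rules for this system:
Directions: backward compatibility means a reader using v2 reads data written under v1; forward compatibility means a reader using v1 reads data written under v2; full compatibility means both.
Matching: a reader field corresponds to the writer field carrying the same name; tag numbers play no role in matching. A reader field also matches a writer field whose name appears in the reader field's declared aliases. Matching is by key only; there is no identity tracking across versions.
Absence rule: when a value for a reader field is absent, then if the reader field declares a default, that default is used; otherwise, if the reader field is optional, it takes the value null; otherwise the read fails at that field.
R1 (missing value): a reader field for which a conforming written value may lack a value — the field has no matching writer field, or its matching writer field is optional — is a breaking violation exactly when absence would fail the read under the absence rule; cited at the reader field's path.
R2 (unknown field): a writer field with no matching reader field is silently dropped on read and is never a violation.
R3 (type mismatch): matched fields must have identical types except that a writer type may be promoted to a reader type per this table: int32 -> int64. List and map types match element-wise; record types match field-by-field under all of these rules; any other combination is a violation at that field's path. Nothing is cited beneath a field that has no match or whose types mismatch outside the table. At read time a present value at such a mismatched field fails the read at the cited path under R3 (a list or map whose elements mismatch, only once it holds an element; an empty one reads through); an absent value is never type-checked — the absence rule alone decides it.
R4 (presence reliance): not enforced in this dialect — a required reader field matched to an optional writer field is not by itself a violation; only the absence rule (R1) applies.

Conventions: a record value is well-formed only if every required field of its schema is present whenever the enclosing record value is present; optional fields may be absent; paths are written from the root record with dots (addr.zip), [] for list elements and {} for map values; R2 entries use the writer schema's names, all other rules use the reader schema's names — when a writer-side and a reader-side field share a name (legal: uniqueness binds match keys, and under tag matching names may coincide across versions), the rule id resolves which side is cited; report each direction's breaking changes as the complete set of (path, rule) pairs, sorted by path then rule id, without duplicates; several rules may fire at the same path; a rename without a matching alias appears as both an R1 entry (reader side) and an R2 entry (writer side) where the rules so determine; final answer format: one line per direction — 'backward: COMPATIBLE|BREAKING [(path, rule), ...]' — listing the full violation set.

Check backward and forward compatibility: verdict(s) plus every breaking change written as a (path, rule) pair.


backward: BREAKING [(geo.duration, R1), (geo.verified, R3)]; forward: BREAKING [(geo.retries, R1), (geo.verified, R3)]

each type pair in Profile: writer, then reader
backward for Profile (reader v2, writer v1):
  attrs: list<bool> -> list<bool>, writer required; from attrs
  geo: Geo -> Geo, writer required; from geo
  attempts: int32 -> int32, writer required; from attempts
  id: int32 -> int32, writer required; from id
  seq: int64 -> int64, writer optional; from seq
  geo.verified: bool -> string, writer required; from geo.verified
  geo.duration has no writer counterpart
  geo.latitude: float64 -> float64, writer required; from geo.latitude
  geo.weight (writer side), unknown to reader
  geo.retries (writer side), unknown to reader
  breaking: (geo.duration, R1)
  breaking: (geo.verified, R3)
  backward on Profile therefore BREAKING (2)
forward for Profile (reader v1, writer v2):
  attrs: list<bool> -> list<bool>, writer required; from attrs
  geo: Geo -> Geo, writer required; from geo
  attempts: int32 -> int32, writer required; from attempts
  id: int32 -> int32, writer required; from id
  seq: int64 -> int64, writer optional; from seq
  geo.verified: string -> bool, writer required; from geo.verified
  geo.weight has no writer counterpart
  geo.retries has no writer counterpart
  geo.latitude: float64 -> float64, writer required; from geo.latitude
  geo.duration (writer side), unknown to reader
  breaking: (geo.retries, R1)
  breaking: (geo.verified, R3)
  forward on Profile therefore BREAKING (2)


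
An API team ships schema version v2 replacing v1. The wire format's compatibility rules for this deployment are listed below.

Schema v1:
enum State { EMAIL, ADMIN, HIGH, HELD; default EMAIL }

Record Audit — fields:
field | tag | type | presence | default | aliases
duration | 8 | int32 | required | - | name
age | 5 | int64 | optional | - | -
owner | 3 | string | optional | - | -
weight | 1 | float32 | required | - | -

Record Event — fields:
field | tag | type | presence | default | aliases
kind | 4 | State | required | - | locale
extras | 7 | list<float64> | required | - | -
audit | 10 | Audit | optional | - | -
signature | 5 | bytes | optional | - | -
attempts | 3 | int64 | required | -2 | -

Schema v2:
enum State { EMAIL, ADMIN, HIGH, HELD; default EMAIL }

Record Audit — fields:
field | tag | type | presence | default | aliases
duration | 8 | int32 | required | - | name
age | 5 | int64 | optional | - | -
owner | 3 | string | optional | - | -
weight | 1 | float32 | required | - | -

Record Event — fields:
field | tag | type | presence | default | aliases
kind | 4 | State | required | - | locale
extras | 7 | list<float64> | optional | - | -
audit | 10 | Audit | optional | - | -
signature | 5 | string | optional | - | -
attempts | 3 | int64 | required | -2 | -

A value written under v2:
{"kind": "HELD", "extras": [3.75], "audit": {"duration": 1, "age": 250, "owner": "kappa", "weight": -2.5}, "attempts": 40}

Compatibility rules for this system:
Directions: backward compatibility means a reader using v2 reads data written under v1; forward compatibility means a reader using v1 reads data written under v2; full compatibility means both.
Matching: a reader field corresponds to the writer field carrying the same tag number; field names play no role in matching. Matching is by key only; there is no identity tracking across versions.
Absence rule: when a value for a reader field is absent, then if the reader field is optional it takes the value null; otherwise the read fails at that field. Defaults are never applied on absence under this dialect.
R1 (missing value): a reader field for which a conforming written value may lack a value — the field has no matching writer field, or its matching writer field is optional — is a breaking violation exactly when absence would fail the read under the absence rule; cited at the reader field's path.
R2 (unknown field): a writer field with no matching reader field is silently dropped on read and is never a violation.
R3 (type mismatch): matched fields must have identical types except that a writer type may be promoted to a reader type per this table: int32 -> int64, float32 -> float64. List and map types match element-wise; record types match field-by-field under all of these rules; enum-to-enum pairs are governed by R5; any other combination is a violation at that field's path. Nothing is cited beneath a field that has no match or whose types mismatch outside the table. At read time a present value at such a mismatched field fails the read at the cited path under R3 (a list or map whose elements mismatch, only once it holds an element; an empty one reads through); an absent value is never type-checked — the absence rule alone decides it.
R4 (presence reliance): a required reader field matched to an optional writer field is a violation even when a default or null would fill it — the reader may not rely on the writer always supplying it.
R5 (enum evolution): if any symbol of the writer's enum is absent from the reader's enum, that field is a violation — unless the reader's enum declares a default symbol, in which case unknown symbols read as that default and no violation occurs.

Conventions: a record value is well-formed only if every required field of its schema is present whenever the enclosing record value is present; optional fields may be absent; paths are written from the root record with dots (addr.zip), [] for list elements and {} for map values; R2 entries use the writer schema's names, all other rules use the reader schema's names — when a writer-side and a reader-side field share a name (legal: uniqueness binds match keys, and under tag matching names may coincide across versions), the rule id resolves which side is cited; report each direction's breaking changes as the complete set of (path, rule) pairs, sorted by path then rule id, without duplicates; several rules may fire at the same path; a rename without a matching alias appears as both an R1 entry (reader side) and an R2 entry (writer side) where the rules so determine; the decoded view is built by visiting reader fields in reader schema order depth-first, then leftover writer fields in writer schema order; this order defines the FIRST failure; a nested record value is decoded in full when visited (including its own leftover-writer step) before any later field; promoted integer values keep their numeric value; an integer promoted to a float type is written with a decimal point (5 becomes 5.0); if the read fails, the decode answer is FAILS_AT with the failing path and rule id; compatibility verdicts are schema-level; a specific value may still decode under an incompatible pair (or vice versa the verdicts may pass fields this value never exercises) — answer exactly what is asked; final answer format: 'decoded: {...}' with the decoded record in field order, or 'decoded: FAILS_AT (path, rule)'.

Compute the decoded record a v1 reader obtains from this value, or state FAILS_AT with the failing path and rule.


the writer's type comes first in each Event pair
decode walk for Event under reader schema v1:
  kind := "HELD"
  extras := [3.75]
  audit.duration := 1
  audit.age := 250
  audit.owner := "kappa"
  audit.weight := -2.5
  signature := null (absent, optional -> null)
  attempts := 40
  => decoded: {"kind": "HELD", "extras": [3.75], "audit": {"duration": 1, "age": 250, "owner": "kappa", "weight": -2.5}, "signature": null, "attempts": 40}
ruling out the remaining Event differences:
  field signature in record Event: type bytes changed to string -> shifts the Event verdicts, not this decode
  field extras in record Event: required changed to optional -> shifts the Event verdicts, not this decode

decoded: {"kind": "HELD", "extras": [3.75], "audit": {"duration": 1, "age": 250, "owner": "kappa", "weight": -2.5}, "signature": null, "attempts": 40}


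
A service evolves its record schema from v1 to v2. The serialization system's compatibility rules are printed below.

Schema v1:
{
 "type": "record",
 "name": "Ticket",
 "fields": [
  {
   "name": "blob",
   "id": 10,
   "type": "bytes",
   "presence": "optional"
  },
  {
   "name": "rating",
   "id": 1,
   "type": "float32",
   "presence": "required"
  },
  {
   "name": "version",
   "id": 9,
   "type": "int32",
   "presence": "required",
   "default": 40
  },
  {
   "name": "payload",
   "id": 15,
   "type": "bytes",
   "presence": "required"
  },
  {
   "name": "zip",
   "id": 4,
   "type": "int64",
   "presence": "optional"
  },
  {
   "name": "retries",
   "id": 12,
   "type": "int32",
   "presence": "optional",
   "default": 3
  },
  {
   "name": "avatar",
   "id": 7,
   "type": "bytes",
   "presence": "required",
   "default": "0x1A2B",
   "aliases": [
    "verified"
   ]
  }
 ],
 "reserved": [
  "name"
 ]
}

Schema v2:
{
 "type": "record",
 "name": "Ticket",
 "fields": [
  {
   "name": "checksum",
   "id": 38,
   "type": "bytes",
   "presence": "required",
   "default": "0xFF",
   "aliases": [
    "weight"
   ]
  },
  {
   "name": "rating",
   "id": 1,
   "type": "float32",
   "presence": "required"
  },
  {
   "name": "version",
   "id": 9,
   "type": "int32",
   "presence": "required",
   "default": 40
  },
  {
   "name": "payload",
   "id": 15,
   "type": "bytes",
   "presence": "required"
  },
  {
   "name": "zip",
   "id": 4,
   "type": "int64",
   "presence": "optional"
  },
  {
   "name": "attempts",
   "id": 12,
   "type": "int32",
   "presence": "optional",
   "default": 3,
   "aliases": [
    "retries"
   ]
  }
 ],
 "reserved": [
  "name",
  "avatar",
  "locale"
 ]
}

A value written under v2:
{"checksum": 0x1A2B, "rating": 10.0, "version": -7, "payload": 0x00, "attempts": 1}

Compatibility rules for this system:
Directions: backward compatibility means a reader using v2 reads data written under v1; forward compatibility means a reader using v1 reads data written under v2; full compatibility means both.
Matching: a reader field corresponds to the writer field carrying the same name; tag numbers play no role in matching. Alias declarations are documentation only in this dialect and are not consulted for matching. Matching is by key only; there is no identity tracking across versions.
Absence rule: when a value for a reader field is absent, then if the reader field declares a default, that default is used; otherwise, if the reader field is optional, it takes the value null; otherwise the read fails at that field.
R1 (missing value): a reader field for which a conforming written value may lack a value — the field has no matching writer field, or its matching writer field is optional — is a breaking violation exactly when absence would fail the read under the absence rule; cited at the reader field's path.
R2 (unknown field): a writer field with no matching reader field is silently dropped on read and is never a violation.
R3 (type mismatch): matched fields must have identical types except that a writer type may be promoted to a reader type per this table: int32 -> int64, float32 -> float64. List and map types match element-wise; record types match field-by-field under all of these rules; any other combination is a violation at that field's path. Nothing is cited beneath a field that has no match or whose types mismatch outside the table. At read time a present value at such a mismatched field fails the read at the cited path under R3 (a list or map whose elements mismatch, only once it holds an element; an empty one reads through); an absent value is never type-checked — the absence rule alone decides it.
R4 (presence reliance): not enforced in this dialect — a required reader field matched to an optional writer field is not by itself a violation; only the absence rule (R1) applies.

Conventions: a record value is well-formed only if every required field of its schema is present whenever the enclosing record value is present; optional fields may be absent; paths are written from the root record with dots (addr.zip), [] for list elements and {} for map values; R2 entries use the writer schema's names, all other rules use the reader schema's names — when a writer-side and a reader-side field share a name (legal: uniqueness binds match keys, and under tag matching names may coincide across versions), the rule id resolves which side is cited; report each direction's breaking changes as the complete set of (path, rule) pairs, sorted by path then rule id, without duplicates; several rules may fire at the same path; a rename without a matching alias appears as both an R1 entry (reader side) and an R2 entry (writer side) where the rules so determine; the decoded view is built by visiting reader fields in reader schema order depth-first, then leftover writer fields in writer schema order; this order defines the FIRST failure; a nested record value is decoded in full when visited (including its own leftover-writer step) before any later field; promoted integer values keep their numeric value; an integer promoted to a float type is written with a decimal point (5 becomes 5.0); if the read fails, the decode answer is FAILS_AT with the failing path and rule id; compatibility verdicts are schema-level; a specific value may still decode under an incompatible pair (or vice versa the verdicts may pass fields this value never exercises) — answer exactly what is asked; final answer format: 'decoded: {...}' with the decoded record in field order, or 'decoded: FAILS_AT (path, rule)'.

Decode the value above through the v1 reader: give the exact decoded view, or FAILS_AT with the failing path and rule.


decoded: {"blob": null, "rating": 10.0, "version": -7, "payload": 0x00, "zip": null, "retries": 3, "avatar": 0x1A2B}

each type pair in Ticket: writer, then reader
decode walk for Ticket under reader schema v1:
  blob := null (not supplied -> null)
  rating := 10.0
  version := -7
  payload := 0x00
  zip := null (not supplied -> null)
  retries := 3 (no value, default fills)
  avatar := 0x1A2B (no value, default fills)
  writer checksum: unmatched, discarded
  writer attempts: unmatched, discarded
  => decoded: {"blob": null, "rating": 10.0, "version": -7, "payload": 0x00, "zip": null, "retries": 3, "avatar": 0x1A2B}
the rest of the Ticket diff is inert for this question:
  added field checksum to record Ticket: required bytes, tag 38, default 0xFF (in v2 it sits immediately before rating) -> fires no rule on Ticket under this dialect and leaves the result unchanged
  removed field avatar from record Ticket (its key "avatar" joins the reserved list) -> fires no rule on Ticket under this dialect and leaves the result unchanged
  removed field blob from record Ticket -> fires no rule on Ticket under this dialect and leaves the result unchanged


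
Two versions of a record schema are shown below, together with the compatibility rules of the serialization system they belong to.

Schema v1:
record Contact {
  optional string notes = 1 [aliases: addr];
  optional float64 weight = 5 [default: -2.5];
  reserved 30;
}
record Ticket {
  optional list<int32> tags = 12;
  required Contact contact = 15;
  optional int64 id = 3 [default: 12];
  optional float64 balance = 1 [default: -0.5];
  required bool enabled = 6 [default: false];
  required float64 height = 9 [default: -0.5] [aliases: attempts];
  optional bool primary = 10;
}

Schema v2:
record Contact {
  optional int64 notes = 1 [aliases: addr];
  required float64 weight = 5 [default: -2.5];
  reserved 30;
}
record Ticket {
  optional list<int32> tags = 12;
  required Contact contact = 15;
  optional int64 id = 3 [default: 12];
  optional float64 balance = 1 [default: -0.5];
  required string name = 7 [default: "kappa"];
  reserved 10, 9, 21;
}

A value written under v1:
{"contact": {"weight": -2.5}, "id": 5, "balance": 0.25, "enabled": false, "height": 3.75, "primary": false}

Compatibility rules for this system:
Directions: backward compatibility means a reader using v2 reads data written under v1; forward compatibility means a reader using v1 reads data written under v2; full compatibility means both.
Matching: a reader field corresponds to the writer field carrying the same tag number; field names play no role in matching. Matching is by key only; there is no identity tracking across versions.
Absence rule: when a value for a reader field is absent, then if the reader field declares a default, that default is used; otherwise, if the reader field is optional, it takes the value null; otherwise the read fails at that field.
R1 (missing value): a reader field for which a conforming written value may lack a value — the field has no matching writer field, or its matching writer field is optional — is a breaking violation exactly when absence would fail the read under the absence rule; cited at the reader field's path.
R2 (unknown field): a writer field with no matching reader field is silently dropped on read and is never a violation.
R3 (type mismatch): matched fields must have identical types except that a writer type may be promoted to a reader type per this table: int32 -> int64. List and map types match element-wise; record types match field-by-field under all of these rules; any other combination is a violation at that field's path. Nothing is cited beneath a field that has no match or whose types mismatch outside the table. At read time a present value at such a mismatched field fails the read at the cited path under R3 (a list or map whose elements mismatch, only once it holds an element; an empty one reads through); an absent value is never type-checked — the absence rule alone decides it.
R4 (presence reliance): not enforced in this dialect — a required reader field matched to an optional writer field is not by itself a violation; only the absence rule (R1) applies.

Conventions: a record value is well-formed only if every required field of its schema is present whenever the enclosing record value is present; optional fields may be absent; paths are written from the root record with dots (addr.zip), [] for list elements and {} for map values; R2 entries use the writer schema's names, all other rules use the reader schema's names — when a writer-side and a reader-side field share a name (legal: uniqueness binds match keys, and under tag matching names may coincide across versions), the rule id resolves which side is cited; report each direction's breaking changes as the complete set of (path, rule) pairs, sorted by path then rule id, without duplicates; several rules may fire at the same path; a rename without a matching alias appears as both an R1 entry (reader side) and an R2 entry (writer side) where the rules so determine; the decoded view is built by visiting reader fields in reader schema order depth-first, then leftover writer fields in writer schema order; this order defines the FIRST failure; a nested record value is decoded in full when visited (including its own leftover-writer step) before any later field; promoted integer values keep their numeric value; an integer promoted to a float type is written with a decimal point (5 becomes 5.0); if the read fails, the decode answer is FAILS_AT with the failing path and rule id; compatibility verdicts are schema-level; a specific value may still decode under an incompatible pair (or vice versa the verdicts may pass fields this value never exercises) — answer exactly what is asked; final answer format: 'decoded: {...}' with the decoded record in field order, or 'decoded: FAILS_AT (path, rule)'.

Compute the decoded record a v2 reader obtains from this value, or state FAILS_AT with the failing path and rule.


decoded: {"tags": null, "contact": {"notes": null, "weight": -2.5}, "id": 5, "balance": 0.25, "name": "kappa"}

the writer's type comes first in each Ticket pair
migrating the Ticket value to v2:
  tags := null (not supplied -> null)
  contact.notes := null (not supplied -> null)
  contact.weight := -2.5
  id := 5
  balance := 0.25
  name := "kappa" (no value, default fills)
  writer enabled: unmatched, discarded
  writer height: unmatched, discarded
  writer primary: unmatched, discarded
  => decoded: {"tags": null, "contact": {"notes": null, "weight": -2.5}, "id": 5, "balance": 0.25, "name": "kappa"}
the other Ticket changes do not affect what is asked:
  field notes in record Contact: type string changed to int64 -> schema-level compatibility only; this Ticket value's decode is unchanged
  field weight in record Contact: optional changed to required -> triggers nothing under the printed rules; the Ticket answer is the same either way


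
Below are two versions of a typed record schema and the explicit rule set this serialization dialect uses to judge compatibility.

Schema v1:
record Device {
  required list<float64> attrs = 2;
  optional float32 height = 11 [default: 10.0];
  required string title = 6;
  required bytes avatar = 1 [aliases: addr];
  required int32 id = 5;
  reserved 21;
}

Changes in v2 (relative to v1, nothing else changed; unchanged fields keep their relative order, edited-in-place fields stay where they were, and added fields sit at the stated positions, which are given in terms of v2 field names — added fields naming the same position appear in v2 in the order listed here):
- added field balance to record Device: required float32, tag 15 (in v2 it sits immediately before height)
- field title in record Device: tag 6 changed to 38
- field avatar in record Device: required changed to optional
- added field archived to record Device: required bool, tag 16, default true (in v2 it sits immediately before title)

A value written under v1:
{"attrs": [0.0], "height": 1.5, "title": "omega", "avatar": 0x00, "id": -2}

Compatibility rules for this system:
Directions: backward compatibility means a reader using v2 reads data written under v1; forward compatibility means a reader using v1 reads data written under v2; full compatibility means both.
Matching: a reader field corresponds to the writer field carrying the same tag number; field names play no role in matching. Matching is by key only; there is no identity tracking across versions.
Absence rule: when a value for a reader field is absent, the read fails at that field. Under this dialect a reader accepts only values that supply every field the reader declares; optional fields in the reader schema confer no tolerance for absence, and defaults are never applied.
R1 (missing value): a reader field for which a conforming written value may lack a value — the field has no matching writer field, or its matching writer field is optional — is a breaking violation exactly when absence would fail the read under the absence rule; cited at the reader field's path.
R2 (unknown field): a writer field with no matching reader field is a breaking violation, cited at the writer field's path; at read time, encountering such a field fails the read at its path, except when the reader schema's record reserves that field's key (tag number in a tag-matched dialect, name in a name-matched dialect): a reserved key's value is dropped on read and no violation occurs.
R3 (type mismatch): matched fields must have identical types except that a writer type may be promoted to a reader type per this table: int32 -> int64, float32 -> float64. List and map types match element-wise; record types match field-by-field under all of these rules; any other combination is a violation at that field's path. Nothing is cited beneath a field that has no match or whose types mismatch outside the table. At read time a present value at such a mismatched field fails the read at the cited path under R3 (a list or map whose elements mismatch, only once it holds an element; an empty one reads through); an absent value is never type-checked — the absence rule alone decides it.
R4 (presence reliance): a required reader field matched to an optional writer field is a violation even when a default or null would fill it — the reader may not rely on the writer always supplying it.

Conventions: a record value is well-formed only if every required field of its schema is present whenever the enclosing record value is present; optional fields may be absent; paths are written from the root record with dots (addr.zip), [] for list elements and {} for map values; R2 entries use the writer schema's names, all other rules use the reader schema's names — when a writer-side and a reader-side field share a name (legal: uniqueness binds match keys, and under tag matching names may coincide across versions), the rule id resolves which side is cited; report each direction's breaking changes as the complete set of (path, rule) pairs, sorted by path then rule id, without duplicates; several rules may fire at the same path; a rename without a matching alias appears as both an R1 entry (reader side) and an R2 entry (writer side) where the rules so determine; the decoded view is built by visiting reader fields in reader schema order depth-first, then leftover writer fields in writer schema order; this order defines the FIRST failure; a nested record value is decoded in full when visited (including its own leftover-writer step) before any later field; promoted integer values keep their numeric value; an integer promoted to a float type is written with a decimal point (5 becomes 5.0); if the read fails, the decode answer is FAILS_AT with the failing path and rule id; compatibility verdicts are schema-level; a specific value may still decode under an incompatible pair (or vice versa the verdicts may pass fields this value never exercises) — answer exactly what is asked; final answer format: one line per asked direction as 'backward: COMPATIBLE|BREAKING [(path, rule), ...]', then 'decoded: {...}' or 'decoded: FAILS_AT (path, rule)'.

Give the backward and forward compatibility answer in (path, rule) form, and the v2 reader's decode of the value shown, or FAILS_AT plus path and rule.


backward: BREAKING [(archived, R1), (balance, R1), (height, R1), (title, R1), (title, R2)]; forward: BREAKING [(archived, R2), (avatar, R1), (avatar, R4), (balance, R2), (height, R1), (title, R1), (title, R2)]; decoded: FAILS_AT (balance, R1)

the writer's type comes first in each Device pair
backward on Device — v2 reading data written by v1:
  attrs: paired with writer attrs (list<float64> -> list<float64>; writer required)
  balance: no writer match
  height: paired with writer height (float32 -> float32; writer optional)
  archived: no writer match
  title: no writer match
  avatar: paired with writer avatar (bytes -> bytes; writer required)
  id: paired with writer id (int32 -> int32; writer required)
  writer title: unknown to reader
  rule R1 violated at archived
  rule R1 violated at balance
  rule R1 violated at height
  rule R1 violated at title
  rule R2 violated at title
  => backward verdict for Device: BREAKING, 5 violation(s)
forward on Device — v1 reading data written by v2:
  attrs: paired with writer attrs (list<float64> -> list<float64>; writer required)
  height: paired with writer height (float32 -> float32; writer optional)
  title: no writer match
  avatar: paired with writer avatar (bytes -> bytes; writer optional)
  id: paired with writer id (int32 -> int32; writer required)
  writer balance: unknown to reader
  writer archived: unknown to reader
  writer title: unknown to reader
  rule R2 violated at archived
  rule R1 violated at avatar
  rule R4 violated at avatar
  rule R2 violated at balance
  rule R1 violated at height
  rule R1 violated at title
  rule R2 violated at title
  => forward verdict for Device: BREAKING, 7 violation(s)
migrating the Device value to v2:
  attrs := [0.0]
  read fails at balance under R1 (no fill)
  => FAILS_AT (balance, R1)


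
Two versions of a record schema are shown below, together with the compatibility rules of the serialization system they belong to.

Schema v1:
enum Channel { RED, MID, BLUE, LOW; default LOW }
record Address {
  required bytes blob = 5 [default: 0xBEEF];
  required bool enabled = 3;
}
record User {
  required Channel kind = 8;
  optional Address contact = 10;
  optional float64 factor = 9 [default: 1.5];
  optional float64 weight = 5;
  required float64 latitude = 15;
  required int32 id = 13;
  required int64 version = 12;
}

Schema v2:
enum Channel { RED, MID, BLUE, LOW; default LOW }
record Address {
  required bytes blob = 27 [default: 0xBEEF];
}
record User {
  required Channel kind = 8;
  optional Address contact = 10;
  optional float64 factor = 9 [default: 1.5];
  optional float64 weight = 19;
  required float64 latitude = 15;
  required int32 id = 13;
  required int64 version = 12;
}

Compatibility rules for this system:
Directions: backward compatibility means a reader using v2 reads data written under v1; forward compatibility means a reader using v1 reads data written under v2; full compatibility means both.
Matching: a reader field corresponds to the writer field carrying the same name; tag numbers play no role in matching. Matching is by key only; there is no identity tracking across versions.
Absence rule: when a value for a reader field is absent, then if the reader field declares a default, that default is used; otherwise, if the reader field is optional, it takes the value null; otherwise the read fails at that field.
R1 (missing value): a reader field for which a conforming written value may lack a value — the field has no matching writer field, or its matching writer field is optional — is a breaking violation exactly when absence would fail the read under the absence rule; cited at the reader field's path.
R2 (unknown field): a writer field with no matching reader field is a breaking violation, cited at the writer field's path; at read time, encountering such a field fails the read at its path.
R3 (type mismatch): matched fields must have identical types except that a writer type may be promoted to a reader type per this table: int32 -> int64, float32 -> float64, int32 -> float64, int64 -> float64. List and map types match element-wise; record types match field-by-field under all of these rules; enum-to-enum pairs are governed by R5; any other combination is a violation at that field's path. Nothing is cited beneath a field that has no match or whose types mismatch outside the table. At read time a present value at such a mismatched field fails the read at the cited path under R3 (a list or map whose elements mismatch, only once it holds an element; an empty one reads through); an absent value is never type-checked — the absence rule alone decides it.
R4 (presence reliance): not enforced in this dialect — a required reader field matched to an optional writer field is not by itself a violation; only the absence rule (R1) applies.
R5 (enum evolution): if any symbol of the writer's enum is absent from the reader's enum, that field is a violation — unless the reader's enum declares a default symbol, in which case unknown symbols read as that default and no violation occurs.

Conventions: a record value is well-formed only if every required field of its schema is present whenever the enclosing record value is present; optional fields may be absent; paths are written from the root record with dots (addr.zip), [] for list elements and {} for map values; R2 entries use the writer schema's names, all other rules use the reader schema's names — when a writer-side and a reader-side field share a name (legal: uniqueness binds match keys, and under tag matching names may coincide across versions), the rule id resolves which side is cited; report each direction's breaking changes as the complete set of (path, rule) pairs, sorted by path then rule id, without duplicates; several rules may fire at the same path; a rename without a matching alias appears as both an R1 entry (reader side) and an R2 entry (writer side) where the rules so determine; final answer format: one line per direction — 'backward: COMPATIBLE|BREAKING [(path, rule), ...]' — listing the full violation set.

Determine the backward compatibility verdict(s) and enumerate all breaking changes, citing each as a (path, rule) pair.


in User below, arrows point writer -> reader
backward on User — v2 reading data written by v1:
  kind: paired with writer kind (Channel -> Channel; writer required)
  contact: paired with writer contact (Address -> Address; writer optional)
  factor: paired with writer factor (float64 -> float64; writer optional)
  weight: paired with writer weight (float64 -> float64; writer optional)
  latitude: paired with writer latitude (float64 -> float64; writer required)
  id: paired with writer id (int32 -> int32; writer required)
  version: paired with writer version (int64 -> int64; writer required)
  contact.blob: paired with writer contact.blob (bytes -> bytes; writer required)
  writer contact.enabled: unknown to reader
  violation R2 at contact.enabled
  => backward: BREAKING (1)
ruling out the remaining User differences:
  field weight in record User: tag 5 changed to 19 -> no rule fires on it in User's dialect; the asked verdict holds
  field blob in record Address: tag 5 changed to 27 -> no rule fires on it in User's dialect; the asked verdict holds

backward: BREAKING [(contact.enabled, R2)]


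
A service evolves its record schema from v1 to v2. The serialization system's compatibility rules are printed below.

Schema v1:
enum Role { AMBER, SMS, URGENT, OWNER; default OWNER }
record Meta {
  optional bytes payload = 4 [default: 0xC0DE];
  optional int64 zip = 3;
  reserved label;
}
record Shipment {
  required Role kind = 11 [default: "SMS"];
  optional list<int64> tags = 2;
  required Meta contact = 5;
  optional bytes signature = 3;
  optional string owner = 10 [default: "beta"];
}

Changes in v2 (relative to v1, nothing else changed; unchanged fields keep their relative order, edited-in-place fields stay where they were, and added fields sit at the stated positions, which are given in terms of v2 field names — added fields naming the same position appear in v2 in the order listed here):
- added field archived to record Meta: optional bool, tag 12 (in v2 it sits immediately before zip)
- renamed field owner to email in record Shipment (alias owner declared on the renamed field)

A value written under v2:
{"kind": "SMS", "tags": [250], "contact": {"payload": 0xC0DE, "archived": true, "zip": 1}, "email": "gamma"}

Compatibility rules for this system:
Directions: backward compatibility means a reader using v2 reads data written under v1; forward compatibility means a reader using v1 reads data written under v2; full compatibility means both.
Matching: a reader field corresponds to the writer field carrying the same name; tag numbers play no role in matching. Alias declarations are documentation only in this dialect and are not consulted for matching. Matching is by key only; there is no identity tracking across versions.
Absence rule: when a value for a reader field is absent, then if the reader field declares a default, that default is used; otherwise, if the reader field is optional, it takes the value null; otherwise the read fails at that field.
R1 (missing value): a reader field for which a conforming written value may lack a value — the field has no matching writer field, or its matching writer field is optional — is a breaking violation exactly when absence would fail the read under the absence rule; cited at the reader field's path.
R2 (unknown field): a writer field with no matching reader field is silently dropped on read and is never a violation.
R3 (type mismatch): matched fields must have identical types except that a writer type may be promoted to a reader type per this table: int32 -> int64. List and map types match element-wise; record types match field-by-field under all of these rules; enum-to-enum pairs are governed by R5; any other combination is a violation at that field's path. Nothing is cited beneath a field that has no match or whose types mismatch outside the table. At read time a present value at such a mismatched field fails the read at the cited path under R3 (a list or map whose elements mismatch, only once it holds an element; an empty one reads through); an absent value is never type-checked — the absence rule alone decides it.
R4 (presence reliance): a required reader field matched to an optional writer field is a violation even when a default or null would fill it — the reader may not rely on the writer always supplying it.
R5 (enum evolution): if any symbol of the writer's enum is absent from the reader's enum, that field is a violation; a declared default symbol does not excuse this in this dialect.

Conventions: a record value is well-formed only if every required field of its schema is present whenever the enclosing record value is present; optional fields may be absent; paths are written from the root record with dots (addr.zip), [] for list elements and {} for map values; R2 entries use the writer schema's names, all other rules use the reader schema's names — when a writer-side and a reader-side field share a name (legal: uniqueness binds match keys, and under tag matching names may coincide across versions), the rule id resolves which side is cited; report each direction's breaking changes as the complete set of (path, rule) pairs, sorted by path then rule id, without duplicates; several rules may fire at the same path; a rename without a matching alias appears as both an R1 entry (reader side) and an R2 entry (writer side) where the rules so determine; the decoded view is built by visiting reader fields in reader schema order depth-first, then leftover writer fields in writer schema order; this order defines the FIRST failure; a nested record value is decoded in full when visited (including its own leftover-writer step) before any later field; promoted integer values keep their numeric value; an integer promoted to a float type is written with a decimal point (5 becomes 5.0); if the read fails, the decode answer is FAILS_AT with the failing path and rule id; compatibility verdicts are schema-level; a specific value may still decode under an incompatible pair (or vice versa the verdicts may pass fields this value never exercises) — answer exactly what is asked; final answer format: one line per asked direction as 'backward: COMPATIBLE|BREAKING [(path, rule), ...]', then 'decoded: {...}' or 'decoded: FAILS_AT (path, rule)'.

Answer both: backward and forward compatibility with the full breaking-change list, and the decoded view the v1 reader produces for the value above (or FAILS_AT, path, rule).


each type pair in Shipment: writer, then reader
backward pass over Shipment, reader schema v2, writer schema v1:
  kind <- kind (Role -> Role, writer required)
  tags <- tags (list<int64> -> list<int64>, writer optional)
  contact <- contact (Meta -> Meta, writer required)
  signature <- signature (bytes -> bytes, writer optional)
  email has no writer counterpart
  writer owner: unknown to reader
  contact.payload <- contact.payload (bytes -> bytes, writer optional)
  contact.archived has no writer counterpart
  contact.zip <- contact.zip (int64 -> int64, writer optional)
  => no violations; backward on Shipment: COMPATIBLE
forward pass over Shipment, reader schema v1, writer schema v2:
  kind <- kind (Role -> Role, writer required)
  tags <- tags (list<int64> -> list<int64>, writer optional)
  contact <- contact (Meta -> Meta, writer required)
  signature <- signature (bytes -> bytes, writer optional)
  owner has no writer counterpart
  writer email: unknown to reader
  contact.payload <- contact.payload (bytes -> bytes, writer optional)
  contact.zip <- contact.zip (int64 -> int64, writer optional)
  writer contact.archived: unknown to reader
  => no violations; forward on Shipment: COMPATIBLE
migrating the Shipment value to v1:
  kind := "SMS"
  tags := [250]
  contact.payload := 0xC0DE
  contact.zip := 1
  writer contact.archived: unmatched, discarded
  signature := null (not supplied -> null)
  owner := "beta" (no value, default fills)
  writer email: unmatched, discarded
  => decoded: {"kind": "SMS", "tags": [250], "contact": {"payload": 0xC0DE, "zip": 1}, "signature": null, "owner": "beta"}

backward: COMPATIBLE []; forward: COMPATIBLE []; decoded: {"kind": "SMS", "tags": [250], "contact": {"payload": 0xC0DE, "zip": 1}, "signature": null, "owner": "beta"}
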